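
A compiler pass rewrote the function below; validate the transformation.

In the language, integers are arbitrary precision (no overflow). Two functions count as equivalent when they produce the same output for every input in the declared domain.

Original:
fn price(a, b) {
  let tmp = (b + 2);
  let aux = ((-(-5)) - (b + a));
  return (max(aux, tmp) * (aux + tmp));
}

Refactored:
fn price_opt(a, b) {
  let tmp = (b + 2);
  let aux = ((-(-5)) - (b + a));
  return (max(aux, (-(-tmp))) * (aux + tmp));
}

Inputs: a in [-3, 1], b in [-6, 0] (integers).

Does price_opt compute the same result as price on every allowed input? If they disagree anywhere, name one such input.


This is a faithful refactor — same computation, different form, but the computed results match everywhere.
One worked example (a=-1, b=-3) — price: tmp becomes -1; next aux becomes 9; next final value 72; price_opt: tmp becomes -1; next aux becomes 9; next final value 72; agreement on 72.
Checked all 35 inputs in the declared domain: the outputs agree on every one.
verdict: equivalent


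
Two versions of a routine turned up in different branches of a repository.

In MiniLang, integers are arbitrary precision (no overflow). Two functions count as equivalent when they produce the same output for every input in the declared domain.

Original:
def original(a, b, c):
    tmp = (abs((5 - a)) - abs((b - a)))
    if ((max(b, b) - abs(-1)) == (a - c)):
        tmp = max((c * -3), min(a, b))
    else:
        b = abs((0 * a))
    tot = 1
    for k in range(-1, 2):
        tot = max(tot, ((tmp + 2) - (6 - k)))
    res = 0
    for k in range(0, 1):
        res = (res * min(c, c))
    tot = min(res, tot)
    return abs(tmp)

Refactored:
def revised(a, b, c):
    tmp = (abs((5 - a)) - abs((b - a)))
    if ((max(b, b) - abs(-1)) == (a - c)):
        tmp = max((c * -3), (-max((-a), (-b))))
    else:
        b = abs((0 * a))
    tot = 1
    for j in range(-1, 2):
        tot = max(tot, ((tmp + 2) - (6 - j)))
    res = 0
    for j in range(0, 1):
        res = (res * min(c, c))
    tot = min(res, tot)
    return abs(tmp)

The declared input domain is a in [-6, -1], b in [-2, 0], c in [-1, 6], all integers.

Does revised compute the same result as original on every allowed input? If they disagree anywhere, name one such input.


Comparing the listings, the differences include: min/max/abs usage differs, plus local variable names differ.
One worked example (a=-1, b=-1, c=4) — original: tmp becomes 6; next ((max(b, b) - abs(-1)) == (a - c)) evaluates to false; next b becomes 0; next tot becomes 1; next at k=-1:; next tot becomes 1; next at k=0:; next tot becomes 2; next at k=1:; next tot becomes 3; next res becomes 0; next at k=0:; next res becomes 0; next tot becomes 0; next final value 6; revised: tmp becomes 6; next ((max(b, b) - abs(-1)) == (a - c)) evaluates to false; next b becomes 0; next tot becomes 1; next at j=-1:; next tot becomes 1; next at j=0:; next tot becomes 2; next at j=1:; next tot becomes 3; next res becomes 0; next at j=0:; next res becomes 0; next tot becomes 0; next final value 6; agreement on 6.
Sweeping the whole domain (144 inputs) finds no disagreement.
verdict: equivalent


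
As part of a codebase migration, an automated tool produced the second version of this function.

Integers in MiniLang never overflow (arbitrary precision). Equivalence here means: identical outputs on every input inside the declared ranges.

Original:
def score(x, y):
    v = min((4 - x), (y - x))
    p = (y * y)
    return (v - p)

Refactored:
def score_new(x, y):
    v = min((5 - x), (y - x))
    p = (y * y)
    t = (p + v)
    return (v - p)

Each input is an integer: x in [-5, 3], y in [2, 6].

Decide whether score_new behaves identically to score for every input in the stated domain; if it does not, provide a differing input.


Run the pair on x=-5, y=5.
score: v=9, then p=25, then returns -16
score_new: v=10, then p=25, then t=35, then returns -15
-16 and -15 differ, so these are not the same function on this domain.
verdict: not equivalent; witness: x=-5, y=5


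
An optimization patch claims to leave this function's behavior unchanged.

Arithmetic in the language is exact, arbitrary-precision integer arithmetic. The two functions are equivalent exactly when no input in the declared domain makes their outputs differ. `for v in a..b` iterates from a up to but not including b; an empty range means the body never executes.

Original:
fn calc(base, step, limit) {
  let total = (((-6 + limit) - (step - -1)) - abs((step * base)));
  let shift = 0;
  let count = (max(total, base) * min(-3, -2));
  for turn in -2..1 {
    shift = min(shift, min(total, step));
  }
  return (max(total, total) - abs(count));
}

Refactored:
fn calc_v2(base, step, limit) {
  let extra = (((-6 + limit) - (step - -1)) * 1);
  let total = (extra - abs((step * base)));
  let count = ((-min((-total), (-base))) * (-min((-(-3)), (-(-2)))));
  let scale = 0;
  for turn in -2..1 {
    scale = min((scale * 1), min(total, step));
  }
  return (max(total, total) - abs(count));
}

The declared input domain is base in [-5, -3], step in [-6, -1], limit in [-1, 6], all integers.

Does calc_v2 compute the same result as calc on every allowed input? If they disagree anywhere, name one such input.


On input base=-5, step=-6, limit=-1, calc returns -47 while calc_v2 returns -42.
verdict: not equivalent; witness: base=-5, step=-6, limit=-1


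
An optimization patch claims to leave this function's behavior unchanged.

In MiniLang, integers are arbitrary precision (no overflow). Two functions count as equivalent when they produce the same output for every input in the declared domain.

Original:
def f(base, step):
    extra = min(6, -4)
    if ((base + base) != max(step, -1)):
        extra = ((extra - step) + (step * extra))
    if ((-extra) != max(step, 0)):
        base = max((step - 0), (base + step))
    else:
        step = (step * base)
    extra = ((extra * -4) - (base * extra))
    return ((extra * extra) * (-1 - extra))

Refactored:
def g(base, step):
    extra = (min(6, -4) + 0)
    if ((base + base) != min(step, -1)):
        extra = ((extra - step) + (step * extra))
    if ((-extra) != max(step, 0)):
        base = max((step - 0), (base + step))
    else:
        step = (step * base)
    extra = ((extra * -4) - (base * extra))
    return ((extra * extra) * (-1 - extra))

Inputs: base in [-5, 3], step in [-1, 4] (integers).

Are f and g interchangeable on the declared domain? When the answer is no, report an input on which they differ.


There is a counterexample at base=1, step=2: -22736 on one side, -950796 on the other.
f: extra becomes -4; next ((base + base) != max(step, -1)) evaluates to false; next ((-extra) != max(step, 0)) evaluates to true; next base becomes 3; next extra becomes 28; next final value -22736
g: extra becomes -4; next ((base + base) != min(step, -1)) evaluates to true; next extra becomes -14; next ((-extra) != max(step, 0)) evaluates to true; next base becomes 3; next extra becomes 98; next final value -950796
verdict: not equivalent; witness: base=1, step=2


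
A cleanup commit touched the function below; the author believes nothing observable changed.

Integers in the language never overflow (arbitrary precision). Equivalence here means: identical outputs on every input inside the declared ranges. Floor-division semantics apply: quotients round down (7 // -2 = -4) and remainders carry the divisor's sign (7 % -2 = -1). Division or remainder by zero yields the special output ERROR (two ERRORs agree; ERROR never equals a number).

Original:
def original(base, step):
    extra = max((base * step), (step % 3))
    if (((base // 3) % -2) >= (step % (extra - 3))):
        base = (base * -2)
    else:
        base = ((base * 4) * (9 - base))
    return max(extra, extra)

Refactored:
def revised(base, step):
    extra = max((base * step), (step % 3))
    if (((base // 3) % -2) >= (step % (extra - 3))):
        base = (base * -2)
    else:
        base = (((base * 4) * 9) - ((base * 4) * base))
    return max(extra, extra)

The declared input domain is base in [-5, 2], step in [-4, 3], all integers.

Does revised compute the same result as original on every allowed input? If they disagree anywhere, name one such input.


The two are interchangeable: arithmetic usage differs, plus constant usage differs, and every declared input agrees.
One worked example (base=2, step=1) — original: extra=2, then (((base // 3) % -2) >= (step % (extra - 3))) is true, then base=-4, then returns 2; revised: extra=2, then (((base // 3) % -2) >= (step % (extra - 3))) is true, then base=-4, then returns 2; agreement on 2.
Checked all 64 inputs in the declared domain: the outputs agree on every one.
verdict: equivalent


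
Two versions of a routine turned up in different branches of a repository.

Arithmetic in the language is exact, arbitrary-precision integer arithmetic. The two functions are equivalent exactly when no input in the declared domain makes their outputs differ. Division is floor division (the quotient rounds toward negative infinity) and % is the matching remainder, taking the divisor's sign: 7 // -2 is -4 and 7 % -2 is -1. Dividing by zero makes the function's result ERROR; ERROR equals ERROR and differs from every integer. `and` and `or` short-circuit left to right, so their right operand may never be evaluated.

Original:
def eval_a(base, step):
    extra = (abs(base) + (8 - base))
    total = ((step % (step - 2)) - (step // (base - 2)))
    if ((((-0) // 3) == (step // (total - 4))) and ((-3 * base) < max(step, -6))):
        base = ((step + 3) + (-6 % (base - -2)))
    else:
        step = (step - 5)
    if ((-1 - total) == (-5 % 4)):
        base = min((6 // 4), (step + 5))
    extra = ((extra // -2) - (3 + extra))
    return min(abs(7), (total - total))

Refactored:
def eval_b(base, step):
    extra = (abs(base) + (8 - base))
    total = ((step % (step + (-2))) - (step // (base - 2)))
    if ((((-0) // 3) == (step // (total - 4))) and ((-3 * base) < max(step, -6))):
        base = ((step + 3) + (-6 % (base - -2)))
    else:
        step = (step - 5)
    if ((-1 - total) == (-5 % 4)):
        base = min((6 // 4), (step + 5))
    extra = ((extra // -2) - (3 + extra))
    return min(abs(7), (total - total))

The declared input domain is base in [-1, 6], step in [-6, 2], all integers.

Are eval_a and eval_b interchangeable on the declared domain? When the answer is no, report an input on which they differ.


This is a faithful refactor — arithmetic usage differs, but the computed results match everywhere.
One worked example (base=-1, step=-5) — eval_a: extra := 10 | total := -6 | ((((-0) // 3) == (step // (total - 4))) and ((-3 * base) < max(step, -6))): false | step := -10 | ((-1 - total) == (-5 % 4)): false | extra := -18 | result 0; eval_b: extra := 10 | total := -6 | ((((-0) // 3) == (step // (total - 4))) and ((-3 * base) < max(step, -6))): false | step := -10 | ((-1 - total) == (-5 % 4)): false | extra := -18 | result 0; agreement on 0.
Every one of the 72 inputs gives matching results.
verdict: equivalent


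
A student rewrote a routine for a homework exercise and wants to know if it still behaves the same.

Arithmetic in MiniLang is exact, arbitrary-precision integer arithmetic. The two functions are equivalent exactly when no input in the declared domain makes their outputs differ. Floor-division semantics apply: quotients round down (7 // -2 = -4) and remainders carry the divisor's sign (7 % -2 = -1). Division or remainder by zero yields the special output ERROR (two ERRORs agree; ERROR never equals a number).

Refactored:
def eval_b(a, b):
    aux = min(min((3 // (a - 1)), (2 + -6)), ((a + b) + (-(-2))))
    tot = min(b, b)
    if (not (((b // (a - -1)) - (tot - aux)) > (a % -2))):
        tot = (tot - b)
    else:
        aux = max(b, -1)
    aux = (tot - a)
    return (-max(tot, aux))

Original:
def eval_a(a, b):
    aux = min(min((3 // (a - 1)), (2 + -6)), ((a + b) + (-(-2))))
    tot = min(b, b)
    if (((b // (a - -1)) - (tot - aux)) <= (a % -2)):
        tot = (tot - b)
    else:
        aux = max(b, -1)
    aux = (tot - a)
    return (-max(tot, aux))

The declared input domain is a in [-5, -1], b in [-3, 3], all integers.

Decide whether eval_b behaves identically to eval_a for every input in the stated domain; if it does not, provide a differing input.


Differences: comparison usage differs, and boolean connective usage differs — yet all 35 inputs agree.
verdict: equivalent


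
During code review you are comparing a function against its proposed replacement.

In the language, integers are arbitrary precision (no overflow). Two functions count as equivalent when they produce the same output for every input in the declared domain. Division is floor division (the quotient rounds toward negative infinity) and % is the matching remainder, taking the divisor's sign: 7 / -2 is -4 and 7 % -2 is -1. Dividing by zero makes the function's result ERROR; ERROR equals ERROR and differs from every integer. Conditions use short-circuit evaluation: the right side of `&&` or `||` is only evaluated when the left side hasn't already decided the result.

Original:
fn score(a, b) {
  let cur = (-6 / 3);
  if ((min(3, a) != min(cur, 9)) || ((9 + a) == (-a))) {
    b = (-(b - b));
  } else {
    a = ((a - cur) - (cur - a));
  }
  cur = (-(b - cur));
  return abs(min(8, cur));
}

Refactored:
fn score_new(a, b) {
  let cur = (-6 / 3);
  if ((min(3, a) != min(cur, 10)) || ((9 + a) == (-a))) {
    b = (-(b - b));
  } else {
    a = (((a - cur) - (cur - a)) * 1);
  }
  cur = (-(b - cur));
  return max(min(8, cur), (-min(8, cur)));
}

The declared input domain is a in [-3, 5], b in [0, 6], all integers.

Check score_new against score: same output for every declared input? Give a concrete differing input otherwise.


Equivalent. The one real change (`9` became `10`) has no effect anywhere in the declared ranges.
An exhaustive pass over the 63 declared inputs shows identical outputs.
Tracing a=3, b=6: score: cur becomes -2; next ((min(3, a) != min(cur, 9)) || ((9 + a) == (-a))) evaluates to true; next b becomes 0; next cur becomes -2; next final value 2 | score_new: cur becomes -2; next ((min(3, a) != min(cur, 10)) || ((9 + a) == (-a))) evaluates to true; next b becomes 0; next cur becomes -2; next final value 2 — matching result 2.
verdict: equivalent


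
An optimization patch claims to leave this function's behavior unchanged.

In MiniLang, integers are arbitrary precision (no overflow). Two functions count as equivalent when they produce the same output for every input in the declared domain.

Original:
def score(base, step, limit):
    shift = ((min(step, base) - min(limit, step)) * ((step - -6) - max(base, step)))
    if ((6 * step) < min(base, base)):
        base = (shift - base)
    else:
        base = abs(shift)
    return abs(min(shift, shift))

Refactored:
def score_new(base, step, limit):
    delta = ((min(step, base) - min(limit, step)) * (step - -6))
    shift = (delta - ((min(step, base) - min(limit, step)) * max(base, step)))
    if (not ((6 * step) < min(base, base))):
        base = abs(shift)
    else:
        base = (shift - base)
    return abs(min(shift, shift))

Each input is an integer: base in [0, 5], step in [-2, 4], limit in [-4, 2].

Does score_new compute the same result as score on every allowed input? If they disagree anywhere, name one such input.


Side by side, the visible changes include: boolean connective usage differs, and statement counts differ, and min/max/abs usage differs, and local variable names differ, and arithmetic usage differs.
Tracing base=0, step=1, limit=-4: score: shift becomes 24; next ((6 * step) < min(base, base)) evaluates to false; next base becomes 24; next final value 24 | score_new: delta becomes 28; next shift becomes 24; next (not ((6 * step) < min(base, base))) evaluates to true; next base becomes 24; next final value 24 — matching result 24.
Across all 294 domain points the two functions coincide.
verdict: equivalent


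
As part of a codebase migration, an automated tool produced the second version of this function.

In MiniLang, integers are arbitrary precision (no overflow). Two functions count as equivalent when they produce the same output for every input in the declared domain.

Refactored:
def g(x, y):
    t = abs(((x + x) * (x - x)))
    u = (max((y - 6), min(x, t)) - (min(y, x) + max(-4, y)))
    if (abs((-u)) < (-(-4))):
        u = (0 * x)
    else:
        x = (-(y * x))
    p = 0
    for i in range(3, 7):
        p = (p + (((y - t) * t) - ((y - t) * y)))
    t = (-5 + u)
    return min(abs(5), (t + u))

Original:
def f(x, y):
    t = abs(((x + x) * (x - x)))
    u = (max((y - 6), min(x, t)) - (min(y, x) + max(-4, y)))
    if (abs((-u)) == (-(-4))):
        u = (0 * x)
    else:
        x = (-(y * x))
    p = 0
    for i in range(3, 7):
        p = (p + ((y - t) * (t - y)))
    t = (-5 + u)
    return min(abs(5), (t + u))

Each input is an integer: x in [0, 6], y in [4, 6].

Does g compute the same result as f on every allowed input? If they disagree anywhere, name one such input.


Not equivalent: x=0, y=4 separates them (-5 vs -13).
f: t := 0 | u := -4 | (abs((-u)) == (-(-4))): true | u := 0 | p := 0 | iter i=3: | p := -16 | iter i=4: | p := -32 | iter i=5: | p := -48 | iter i=6: | p := -64 | t := -5 | result -5
g: t := 0 | u := -4 | (abs((-u)) < (-(-4))): false | x := 0 | p := 0 | iter i=3: | p := -16 | iter i=4: | p := -32 | iter i=5: | p := -48 | iter i=6: | p := -64 | t := -9 | result -13
verdict: not equivalent; witness: x=0, y=4


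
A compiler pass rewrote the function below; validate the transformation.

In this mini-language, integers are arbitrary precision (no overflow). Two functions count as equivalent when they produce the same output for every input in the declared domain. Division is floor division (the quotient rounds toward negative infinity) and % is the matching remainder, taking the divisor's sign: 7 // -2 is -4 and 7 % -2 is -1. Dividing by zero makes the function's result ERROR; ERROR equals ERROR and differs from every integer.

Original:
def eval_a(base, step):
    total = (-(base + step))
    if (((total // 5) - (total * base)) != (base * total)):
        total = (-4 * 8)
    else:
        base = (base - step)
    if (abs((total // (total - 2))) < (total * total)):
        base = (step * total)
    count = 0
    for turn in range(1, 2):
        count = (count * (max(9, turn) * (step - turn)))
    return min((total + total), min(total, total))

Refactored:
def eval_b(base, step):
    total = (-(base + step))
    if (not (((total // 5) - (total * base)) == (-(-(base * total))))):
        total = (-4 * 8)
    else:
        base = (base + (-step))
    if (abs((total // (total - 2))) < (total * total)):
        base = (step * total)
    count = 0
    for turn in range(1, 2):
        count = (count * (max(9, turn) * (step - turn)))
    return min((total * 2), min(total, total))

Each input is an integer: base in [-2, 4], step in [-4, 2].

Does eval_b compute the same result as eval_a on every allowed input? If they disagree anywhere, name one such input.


Changes here: arithmetic usage differs, constant usage differs, comparison usage differs, boolean connective usage differs; the full 49-point sweep finds no disagreement.
verdict: equivalent


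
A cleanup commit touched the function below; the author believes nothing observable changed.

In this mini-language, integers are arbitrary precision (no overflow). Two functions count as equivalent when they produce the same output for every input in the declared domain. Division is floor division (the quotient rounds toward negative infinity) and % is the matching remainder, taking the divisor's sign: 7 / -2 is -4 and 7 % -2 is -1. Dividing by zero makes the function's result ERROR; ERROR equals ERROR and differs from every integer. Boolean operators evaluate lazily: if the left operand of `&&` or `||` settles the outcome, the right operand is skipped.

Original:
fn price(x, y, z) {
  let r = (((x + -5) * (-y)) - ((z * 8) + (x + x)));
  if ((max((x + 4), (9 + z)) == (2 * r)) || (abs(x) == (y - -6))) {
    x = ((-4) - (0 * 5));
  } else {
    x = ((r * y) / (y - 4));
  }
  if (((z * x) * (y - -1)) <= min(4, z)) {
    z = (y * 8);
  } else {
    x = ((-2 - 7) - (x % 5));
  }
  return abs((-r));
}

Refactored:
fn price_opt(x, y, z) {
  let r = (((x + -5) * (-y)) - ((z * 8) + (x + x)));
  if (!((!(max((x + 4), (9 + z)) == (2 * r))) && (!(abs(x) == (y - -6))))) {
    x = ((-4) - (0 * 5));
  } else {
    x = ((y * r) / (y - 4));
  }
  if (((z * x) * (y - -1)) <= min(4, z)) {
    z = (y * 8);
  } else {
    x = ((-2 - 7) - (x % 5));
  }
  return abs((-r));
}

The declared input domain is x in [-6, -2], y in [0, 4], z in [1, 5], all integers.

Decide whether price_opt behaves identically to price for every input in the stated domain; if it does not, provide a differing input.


Comparing the listings, the differences include: boolean connective usage differs.
Spot check at x=-4, y=4, z=3 — price: r=20, then ((max((x + 4), (9 + z)) == (2 * r)) || (abs(x) == (y - -6))) is false, then a zero divisor aborts: ERROR. price_opt: r=20, then (!((!(max((x + 4), (9 + z)) == (2 * r))) && (!(abs(x) == (y - -6))))) is false, then a zero divisor aborts: ERROR. Both give ERROR.
Every one of the 125 inputs gives matching results.
verdict: equivalent


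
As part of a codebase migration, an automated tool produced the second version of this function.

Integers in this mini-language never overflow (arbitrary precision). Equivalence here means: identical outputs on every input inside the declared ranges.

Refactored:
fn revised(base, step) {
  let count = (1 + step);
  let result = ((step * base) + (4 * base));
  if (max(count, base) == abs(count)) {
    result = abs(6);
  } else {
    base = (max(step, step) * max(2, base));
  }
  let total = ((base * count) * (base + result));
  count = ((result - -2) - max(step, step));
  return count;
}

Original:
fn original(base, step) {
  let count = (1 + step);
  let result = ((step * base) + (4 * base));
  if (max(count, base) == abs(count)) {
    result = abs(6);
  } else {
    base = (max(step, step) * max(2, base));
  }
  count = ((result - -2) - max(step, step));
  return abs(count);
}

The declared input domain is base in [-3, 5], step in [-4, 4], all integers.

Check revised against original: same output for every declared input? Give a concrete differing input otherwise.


There is a counterexample at base=-3, step=-2: 2 on one side, -2 on the other.
original: count = -1; result = -6; (max(count, base) == abs(count)) -> false; base = -4; count = -2; return 2
revised: count = -1; result = -6; (max(count, base) == abs(count)) -> false; base = -4; total = -40; count = -2; return -2
verdict: not equivalent; witness: base=-3, step=-2


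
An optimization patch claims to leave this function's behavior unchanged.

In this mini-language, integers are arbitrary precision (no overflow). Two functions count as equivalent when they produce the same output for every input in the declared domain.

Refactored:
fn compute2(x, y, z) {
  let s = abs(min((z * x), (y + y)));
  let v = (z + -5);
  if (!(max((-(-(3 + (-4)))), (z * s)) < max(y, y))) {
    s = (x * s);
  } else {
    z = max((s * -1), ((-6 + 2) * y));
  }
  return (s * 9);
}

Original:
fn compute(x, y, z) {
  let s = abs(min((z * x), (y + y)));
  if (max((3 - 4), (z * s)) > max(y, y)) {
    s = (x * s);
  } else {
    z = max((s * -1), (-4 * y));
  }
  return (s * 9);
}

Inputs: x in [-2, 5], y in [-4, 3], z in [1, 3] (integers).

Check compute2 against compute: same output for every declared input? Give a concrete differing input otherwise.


The rewrite breaks on x=-2, y=2, z=1, where the results are 18 and -36.
compute: s becomes 2; next (max((3 - 4), (z * s)) > max(y, y)) evaluates to false; next z becomes -2; next final value 18
compute2: s becomes 2; next v becomes -4; next (!(max((-(-(3 + (-4)))), (z * s)) < max(y, y))) evaluates to true; next s becomes -4; next final value -36
verdict: not equivalent; witness: x=-2, y=2, z=1


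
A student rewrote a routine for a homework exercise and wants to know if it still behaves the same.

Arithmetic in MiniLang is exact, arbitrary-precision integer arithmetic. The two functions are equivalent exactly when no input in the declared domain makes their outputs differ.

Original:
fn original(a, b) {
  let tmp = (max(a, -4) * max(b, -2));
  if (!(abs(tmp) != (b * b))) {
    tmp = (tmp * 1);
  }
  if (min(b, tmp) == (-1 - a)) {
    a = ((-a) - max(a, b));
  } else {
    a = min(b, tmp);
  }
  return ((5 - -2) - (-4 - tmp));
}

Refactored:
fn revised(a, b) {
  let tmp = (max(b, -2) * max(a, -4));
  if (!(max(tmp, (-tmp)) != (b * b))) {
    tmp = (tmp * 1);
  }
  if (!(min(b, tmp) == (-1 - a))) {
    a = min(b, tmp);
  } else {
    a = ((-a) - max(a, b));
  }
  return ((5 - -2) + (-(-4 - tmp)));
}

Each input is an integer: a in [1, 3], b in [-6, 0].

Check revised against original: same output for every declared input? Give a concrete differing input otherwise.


Changes here: boolean connective usage differs, and min/max/abs usage differs, and arithmetic usage differs; the full 21-point sweep finds no disagreement.
verdict: equivalent


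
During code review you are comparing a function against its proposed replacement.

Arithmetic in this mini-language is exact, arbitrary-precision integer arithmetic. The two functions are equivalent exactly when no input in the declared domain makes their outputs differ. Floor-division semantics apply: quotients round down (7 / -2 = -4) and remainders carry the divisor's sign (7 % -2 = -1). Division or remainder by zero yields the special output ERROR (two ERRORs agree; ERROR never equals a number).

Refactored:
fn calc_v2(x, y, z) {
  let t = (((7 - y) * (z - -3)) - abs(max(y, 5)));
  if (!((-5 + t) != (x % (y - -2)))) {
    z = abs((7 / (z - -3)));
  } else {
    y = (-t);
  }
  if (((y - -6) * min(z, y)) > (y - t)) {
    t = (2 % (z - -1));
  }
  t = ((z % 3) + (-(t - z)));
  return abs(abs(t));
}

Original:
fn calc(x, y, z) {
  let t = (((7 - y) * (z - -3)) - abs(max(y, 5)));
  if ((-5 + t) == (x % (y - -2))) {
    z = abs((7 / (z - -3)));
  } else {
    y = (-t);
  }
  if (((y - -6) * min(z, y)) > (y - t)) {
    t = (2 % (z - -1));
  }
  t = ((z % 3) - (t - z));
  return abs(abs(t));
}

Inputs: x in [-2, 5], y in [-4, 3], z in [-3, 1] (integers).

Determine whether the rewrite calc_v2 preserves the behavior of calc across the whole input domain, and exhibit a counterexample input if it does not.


Equivalent — the differences include comparison usage differs; and boolean connective usage differs; and arithmetic usage differs, yet no declared input distinguishes the two.
Tracing x=0, y=-3, z=-2: calc: t := 5 | ((-5 + t) == (x % (y - -2))): true | z := 7 | (((y - -6) * min(z, y)) > (y - t)): false | t := 3 | result 3 | calc_v2: t := 5 | (!((-5 + t) != (x % (y - -2)))): true | z := 7 | (((y - -6) * min(z, y)) > (y - t)): false | t := 3 | result 3 — matching result 3.
Checked all 320 inputs in the declared domain: the outputs agree on every one.
verdict: equivalent


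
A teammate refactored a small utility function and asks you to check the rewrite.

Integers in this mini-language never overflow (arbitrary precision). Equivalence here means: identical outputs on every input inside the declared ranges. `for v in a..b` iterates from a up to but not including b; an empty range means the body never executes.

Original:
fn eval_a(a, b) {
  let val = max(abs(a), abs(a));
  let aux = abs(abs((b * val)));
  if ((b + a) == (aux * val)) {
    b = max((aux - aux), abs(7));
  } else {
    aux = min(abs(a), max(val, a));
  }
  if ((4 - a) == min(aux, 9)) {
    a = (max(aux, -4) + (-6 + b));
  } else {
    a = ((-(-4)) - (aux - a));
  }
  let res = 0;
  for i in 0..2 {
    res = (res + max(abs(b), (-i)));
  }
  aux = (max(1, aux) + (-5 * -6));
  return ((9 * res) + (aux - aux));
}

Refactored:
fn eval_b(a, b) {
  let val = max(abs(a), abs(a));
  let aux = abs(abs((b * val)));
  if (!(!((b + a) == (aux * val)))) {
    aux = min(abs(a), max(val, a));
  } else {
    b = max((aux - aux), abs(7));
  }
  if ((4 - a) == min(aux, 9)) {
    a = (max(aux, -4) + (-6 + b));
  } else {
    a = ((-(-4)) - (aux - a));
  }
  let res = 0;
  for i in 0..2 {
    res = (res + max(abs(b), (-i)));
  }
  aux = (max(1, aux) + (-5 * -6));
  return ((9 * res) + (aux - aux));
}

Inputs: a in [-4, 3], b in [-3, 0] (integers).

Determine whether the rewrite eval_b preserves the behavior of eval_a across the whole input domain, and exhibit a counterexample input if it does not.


The rewrite breaks on a=-4, b=-3, where the results are 54 and 126.
eval_a: val=4, then aux=12, then ((b + a) == (aux * val)) is false, then aux=4, then ((4 - a) == min(aux, 9)) is false, then a=-4, then res=0, then (i=0), then res=3, then (i=1), then res=6, then aux=34, then returns 54
eval_b: val=4, then aux=12, then (!(!((b + a) == (aux * val)))) is false, then b=7, then ((4 - a) == min(aux, 9)) is false, then a=-12, then res=0, then (i=0), then res=7, then (i=1), then res=14, then aux=42, then returns 126
verdict: not equivalent; witness: a=-4, b=-3


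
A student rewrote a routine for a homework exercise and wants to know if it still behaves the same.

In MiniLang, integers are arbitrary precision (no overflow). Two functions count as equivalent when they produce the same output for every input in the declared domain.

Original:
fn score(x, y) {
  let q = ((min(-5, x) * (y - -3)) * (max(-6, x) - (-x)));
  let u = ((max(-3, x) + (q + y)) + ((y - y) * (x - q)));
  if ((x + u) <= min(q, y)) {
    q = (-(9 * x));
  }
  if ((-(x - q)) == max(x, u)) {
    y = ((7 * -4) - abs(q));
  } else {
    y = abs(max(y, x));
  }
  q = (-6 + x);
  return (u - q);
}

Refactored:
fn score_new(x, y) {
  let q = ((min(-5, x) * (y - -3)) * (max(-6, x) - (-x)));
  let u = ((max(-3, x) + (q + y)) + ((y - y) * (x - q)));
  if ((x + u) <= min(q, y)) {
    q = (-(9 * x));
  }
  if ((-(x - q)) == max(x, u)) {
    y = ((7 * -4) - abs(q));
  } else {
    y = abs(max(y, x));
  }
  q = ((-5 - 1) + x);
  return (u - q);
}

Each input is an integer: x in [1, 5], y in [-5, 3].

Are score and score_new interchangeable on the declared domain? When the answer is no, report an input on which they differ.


Differences: arithmetic usage differs; also constant usage differs — yet all 45 inputs agree.
verdict: equivalent


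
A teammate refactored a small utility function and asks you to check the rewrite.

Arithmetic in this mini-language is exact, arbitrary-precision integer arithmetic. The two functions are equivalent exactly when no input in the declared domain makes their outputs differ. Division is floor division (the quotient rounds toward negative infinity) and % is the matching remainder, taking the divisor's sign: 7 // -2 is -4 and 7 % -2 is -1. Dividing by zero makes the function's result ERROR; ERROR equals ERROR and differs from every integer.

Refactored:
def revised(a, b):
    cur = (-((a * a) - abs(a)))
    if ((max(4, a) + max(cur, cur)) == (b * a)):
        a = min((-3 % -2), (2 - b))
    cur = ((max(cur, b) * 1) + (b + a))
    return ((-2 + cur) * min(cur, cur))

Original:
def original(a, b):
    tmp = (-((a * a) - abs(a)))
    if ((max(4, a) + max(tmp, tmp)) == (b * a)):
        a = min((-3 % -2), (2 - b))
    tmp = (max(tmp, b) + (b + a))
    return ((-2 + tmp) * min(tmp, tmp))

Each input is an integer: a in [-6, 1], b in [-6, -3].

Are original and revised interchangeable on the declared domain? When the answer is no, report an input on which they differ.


The two versions differ — the changes include arithmetic usage differs, and local variable names differ, and constant usage differs.
Spot check at a=-3, b=-5 — original: tmp := -6 | ((max(4, a) + max(tmp, tmp)) == (b * a)): false | tmp := -13 | result 195. revised: cur := -6 | ((max(4, a) + max(cur, cur)) == (b * a)): false | cur := -13 | result 195. Both give 195.
Across all 32 domain points the two functions coincide.
verdict: equivalent


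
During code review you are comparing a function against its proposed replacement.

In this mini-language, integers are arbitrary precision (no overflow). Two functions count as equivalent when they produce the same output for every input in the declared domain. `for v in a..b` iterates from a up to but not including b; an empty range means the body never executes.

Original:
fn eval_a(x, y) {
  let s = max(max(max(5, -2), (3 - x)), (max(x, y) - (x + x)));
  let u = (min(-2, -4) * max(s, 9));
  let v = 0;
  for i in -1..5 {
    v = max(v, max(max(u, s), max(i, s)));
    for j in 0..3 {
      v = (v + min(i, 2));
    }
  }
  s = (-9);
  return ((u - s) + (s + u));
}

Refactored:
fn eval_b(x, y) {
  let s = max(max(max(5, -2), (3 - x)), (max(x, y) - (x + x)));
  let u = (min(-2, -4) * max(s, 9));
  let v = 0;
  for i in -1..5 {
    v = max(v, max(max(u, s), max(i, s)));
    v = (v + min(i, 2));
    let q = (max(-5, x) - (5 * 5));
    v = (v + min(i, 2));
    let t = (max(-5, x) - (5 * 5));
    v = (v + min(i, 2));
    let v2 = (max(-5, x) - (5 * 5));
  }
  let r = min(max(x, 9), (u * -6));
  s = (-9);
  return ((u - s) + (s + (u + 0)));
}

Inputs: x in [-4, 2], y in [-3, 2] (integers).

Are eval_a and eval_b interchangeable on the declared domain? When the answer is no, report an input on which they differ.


This is a faithful refactor — statement counts differ; and constant usage differs; and local variable names differ; and arithmetic usage differs; and loop structure differs; and min/max/abs usage differs, but the computed results match everywhere.
One worked example (x=-4, y=-2) — eval_a: s = 7; u = -36; v = 0; [i=-1]; v = 7; [j=0]; v = 6; [j=1]; v = 5; [j=2]; v = 4; [i=0]; v = 7; [j=0]; v = 7; [j=1]; v = 7; [j=2]; v = 7; [i=1]; v = 7; [j=0]; v = 8; [j=1]; v = 9; [j=2]; v = 10; [i=2]; v = 10; [j=0]; v = 12; [j=1]; v = 14; [j=2]; v = 16; [i=3]; v = 16; [j=0]; v = 18; [j=1]; v = 20; [j=2]; v = 22; [i=4]; v = 22; [j=0]; v = 24; [j=1]; v = 26; [j=2]; v = 28; s = -9; return -72; eval_b: s = 7; u = -36; v = 0; [i=-1]; v = 7; v = 6; q = -29; v = 5; t = -29; v = 4; v2 = -29; [i=0]; v = 7; v = 7; q = -29; v = 7; t = -29; v = 7; v2 = -29; [i=1]; v = 7; v = 8; q = -29; v = 9; t = -29; v = 10; v2 = -29; [i=2]; v = 10; v = 12; q = -29; v = 14; t = -29; v = 16; v2 = -29; [i=3]; v = 16; v = 18; q = -29; v = 20; t = -29; v = 22; v2 = -29; [i=4]; v = 22; v = 24; q = -29; v = 26; t = -29; v = 28; v2 = -29; r = 9; s = -9; return -72; agreement on -72.
Checked all 42 inputs in the declared domain: the outputs agree on every one.
verdict: equivalent


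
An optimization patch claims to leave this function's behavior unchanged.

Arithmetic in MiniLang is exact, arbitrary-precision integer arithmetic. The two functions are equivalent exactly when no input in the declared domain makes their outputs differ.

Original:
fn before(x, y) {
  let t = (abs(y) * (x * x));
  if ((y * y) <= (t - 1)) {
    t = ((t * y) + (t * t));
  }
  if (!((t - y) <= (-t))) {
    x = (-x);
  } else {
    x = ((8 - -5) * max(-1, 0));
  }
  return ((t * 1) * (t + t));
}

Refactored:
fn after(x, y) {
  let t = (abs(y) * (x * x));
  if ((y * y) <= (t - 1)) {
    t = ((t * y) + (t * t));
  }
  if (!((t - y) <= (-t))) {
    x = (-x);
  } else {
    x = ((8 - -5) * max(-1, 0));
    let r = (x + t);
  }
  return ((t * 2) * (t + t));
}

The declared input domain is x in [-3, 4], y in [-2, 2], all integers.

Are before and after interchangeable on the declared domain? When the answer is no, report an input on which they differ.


Evaluate both at x=-3, y=-2.
before: t := 18 | ((y * y) <= (t - 1)): true | t := 288 | (!((t - y) <= (-t))): true | x := 3 | result 165888
after: t := 18 | ((y * y) <= (t - 1)): true | t := 288 | (!((t - y) <= (-t))): true | x := 3 | result 331776
165888 against 331776: the behavior changed.
verdict: not equivalent; witness: x=-3, y=-2


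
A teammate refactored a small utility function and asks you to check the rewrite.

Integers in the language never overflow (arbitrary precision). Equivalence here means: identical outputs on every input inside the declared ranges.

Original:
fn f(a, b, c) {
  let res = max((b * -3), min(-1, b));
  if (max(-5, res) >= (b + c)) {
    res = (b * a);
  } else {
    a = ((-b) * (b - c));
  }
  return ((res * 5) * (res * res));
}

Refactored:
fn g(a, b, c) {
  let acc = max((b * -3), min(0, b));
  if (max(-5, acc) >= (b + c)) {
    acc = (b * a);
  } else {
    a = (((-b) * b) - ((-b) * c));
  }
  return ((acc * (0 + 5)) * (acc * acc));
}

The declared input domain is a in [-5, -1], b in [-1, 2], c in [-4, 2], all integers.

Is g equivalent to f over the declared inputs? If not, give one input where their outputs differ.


Run the pair on a=-5, b=1, c=-1.
f: res=-1, then (max(-5, res) >= (b + c)) is false, then a=-2, then returns -5
g: acc=0, then (max(-5, acc) >= (b + c)) is true, then acc=-5, then returns -625
-5 and -625 differ, so these are not the same function on this domain.
verdict: not equivalent; witness: a=-5, b=1, c=-1


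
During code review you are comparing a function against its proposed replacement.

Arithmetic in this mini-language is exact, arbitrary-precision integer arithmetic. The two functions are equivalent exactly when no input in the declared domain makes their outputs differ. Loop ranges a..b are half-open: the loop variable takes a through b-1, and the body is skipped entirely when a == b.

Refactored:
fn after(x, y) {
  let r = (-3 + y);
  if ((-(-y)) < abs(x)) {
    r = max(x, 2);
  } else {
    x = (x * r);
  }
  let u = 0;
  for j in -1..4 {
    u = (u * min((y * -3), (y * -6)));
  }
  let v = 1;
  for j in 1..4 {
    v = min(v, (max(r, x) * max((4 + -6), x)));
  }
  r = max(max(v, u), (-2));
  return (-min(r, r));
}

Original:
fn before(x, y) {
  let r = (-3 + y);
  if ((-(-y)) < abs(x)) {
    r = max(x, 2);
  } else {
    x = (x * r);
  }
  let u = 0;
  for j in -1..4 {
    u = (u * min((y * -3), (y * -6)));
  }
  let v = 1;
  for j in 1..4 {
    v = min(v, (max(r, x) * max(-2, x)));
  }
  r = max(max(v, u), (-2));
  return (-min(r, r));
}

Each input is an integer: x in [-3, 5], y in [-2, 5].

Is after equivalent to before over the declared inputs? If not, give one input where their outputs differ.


Behavior is preserved: although arithmetic usage differs; and constant usage differs, the outputs never diverge.
One worked example (x=1, y=5) — before: r=2, then ((-(-y)) < abs(x)) is false, then x=2, then u=0, then (j=-1), then u=0, then (j=0), then u=0, then (j=1), then u=0, then (j=2), then u=0, then (j=3), then u=0, then v=1, then (j=1), then v=1, then (j=2), then v=1, then (j=3), then v=1, then r=1, then returns -1; after: r=2, then ((-(-y)) < abs(x)) is false, then x=2, then u=0, then (j=-1), then u=0, then (j=0), then u=0, then (j=1), then u=0, then (j=2), then u=0, then (j=3), then u=0, then v=1, then (j=1), then v=1, then (j=2), then v=1, then (j=3), then v=1, then r=1, then returns -1; agreement on -1.
Every one of the 72 inputs gives matching results.
verdict: equivalent


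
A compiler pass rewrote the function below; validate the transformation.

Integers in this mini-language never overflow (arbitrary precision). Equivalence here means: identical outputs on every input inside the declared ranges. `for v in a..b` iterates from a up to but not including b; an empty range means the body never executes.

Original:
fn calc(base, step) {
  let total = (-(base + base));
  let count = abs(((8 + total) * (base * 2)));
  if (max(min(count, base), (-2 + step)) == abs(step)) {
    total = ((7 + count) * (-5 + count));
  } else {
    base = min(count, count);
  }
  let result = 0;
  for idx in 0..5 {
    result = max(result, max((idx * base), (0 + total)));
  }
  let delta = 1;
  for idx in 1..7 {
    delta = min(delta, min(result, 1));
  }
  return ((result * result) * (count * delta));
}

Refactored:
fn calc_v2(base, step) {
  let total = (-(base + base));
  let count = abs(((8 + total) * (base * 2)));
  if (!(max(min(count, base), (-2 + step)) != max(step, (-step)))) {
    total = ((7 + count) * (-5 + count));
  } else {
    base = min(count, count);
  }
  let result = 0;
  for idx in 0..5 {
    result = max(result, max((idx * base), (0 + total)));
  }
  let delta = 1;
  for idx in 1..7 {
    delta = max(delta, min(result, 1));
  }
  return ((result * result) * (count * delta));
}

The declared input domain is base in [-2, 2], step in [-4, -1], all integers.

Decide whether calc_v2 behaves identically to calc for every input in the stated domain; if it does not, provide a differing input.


Equivalent. Although `min(delta, min(result, 1))` became `max(delta, min(result, 1))`, no input in the stated domain can expose it.
Across all 20 domain points the two functions coincide.
Spot check at base=-1, step=-2 — calc: total becomes 2; next count becomes 20; next (max(min(count, base), (-2 + step)) == abs(step)) evaluates to false; next base becomes 20; next result becomes 0; next at idx=0:; next result becomes 2; next at idx=1:; next result becomes 20; next at idx=2:; next result becomes 40; next at idx=3:; next result becomes 60; next at idx=4:; next result becomes 80; next delta becomes 1; next at idx=1:; next delta becomes 1; next at idx=2:; next delta becomes 1; next at idx=3:; next delta becomes 1; next at idx=4:; next delta becomes 1; next at idx=5:; next delta becomes 1; next at idx=6:; next delta becomes 1; next final value 128000. calc_v2: total becomes 2; next count becomes 20; next (!(max(min(count, base), (-2 + step)) != max(step, (-step)))) evaluates to false; next base becomes 20; next result becomes 0; next at idx=0:; next result becomes 2; next at idx=1:; next result becomes 20; next at idx=2:; next result becomes 40; next at idx=3:; next result becomes 60; next at idx=4:; next result becomes 80; next delta becomes 1; next at idx=1:; next delta becomes 1; next at idx=2:; next delta becomes 1; next at idx=3:; next delta becomes 1; next at idx=4:; next delta becomes 1; next at idx=5:; next delta becomes 1; next at idx=6:; next delta becomes 1; next final value 128000. Both give 128000.
verdict: equivalent
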